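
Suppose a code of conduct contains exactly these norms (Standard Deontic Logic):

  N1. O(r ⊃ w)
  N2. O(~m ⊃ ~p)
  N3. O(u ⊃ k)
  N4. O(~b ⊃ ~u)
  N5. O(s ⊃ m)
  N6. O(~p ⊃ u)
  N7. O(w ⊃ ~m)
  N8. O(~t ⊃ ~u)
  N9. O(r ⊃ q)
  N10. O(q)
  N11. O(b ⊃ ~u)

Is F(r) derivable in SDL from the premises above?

Yes

Premises 4 and 11 are O(~b ⊃ ~u) and O(b ⊃ ~u); every ideal world satisfies ~b or b, so in either case ~u holds — hence O(~u).
The contrapositive of premise 6 (O(~p ⊃ u)) is O(~u ⊃ p), and O(~u) is already established, so O(p).
The contrapositive of premise 2 (O(~m ⊃ ~p)) is O(p ⊃ m), and O(p) is already established, so O(m).
Premise 7, O(w ⊃ ~m), contraposes to O(m ⊃ ~w); with O(m) we get O(~w).
Premise 1 is O(r ⊃ w); contrapositively O(~w ⊃ ~r). Since O(~w) holds, K gives O(~r).
Premises 3, 5, 8, 9, 10 do not contribute to this derivation.
So O(~r) holds, i.e. F(r). The claim follows.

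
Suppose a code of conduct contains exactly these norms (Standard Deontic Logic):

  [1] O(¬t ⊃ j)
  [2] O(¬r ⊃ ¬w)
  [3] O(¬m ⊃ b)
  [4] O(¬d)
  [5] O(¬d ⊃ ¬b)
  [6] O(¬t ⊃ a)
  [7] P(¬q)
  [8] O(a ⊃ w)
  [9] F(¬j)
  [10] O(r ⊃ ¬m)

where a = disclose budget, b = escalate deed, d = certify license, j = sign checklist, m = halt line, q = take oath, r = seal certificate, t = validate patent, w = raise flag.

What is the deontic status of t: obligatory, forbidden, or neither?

Premise 4 gives O(¬d).
From O(¬d) and premise 5, O(¬d ⊃ ¬b), we obtain O(¬b).
Premise 3, O(¬m ⊃ b), contraposes to O(¬b ⊃ m); with O(¬b) we get O(m).
The contrapositive of premise 10 (O(r ⊃ ¬m)) is O(m ⊃ ¬r), and O(m) is already established, so O(¬r).
From O(¬r) and premise 2, O(¬r ⊃ ¬w), we obtain O(¬w).
Premise 8, O(a ⊃ w), contraposes to O(¬w ⊃ ¬a); with O(¬w) we get O(¬a).
Premise 6, O(¬t ⊃ a), contraposes to O(¬a ⊃ t); with O(¬a) we get O(t).
Premises 1, 7, 9 do not contribute to this derivation.
Hence t is obligatory.

Obligatory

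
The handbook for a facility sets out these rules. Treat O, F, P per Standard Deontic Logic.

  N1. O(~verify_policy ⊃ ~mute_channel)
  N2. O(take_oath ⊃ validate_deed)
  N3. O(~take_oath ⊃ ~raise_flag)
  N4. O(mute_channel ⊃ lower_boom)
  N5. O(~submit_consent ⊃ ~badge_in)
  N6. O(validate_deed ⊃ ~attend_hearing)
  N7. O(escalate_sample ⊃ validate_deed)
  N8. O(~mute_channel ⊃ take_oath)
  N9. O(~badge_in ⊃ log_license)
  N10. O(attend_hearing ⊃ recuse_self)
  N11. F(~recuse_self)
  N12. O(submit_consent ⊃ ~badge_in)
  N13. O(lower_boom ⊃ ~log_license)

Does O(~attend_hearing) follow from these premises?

Yes

Premises 5 and 12 cover both cases: O(~submit_consent ⊃ ~badge_in) and O(submit_consent ⊃ ~badge_in). Since ~submit_consent ∨ submit_consent is a tautology, O(~badge_in) follows.
Applying K to premise 9 (O(~badge_in ⊃ log_license)) and O(~badge_in) yields O(log_license).
Premise 13 is O(lower_boom ⊃ ~log_license); contrapositively O(log_license ⊃ ~lower_boom). Since O(log_license) holds, K gives O(~lower_boom).
Premise 4 is O(mute_channel ⊃ lower_boom); contrapositively O(~lower_boom ⊃ ~mute_channel). Since O(~lower_boom) holds, K gives O(~mute_channel).
From O(~mute_channel) and premise 8, O(~mute_channel ⊃ take_oath), we obtain O(take_oath).
With premise 2, O(take_oath ⊃ validate_deed), the K-axiom yields O(validate_deed).
From O(validate_deed) and premise 6, O(validate_deed ⊃ ~attend_hearing), we obtain O(~attend_hearing).
Premises 1, 3, 7, 10, 11 do not contribute to this derivation.
So O(~attend_hearing) follows.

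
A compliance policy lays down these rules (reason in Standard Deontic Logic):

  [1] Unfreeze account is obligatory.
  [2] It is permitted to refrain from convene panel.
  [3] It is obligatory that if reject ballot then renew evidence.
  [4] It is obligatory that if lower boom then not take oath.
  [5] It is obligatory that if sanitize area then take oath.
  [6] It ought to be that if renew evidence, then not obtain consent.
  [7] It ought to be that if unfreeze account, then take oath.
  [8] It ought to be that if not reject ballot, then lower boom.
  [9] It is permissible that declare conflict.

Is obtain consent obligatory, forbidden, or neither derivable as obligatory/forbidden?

Forbidden

Premise 1 states O(unfreeze_account) outright.
With premise 7, O(unfreeze_account → take_oath), the K-axiom yields O(take_oath).
Premise 4 is O(lower_boom → ¬take_oath); contrapositively O(take_oath → ¬lower_boom). Since O(take_oath) holds, K gives O(¬lower_boom).
The contrapositive of premise 8 (O(¬reject_ballot → lower_boom)) is O(¬lower_boom → reject_ballot), and O(¬lower_boom) is already established, so O(reject_ballot).
With premise 3, O(reject_ballot → renew_evidence), the K-axiom yields O(renew_evidence).
From O(renew_evidence) and premise 6, O(renew_evidence → ¬obtain_consent), we obtain O(¬obtain_consent).
Premises 2, 5, 9 do not contribute to this derivation.
Thus O(¬obtain_consent), which is F(obtain_consent): obtain_consent is forbidden.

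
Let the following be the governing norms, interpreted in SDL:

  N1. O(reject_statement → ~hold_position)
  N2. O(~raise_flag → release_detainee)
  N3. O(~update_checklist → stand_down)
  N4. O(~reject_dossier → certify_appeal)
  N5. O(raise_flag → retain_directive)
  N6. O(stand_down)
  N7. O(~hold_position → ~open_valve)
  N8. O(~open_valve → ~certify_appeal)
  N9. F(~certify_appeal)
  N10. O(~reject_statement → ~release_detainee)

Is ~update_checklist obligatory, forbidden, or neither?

Neither

Premise 3 is O(~update_checklist → stand_down); even if O(stand_down) held, inferring O(~update_checklist) would be affirming the consequent — invalid.
No premise or chain of K-axiom applications forces O(~update_checklist), and none forces O(update_checklist). So ~update_checklist is neither obligatory nor forbidden under these norms.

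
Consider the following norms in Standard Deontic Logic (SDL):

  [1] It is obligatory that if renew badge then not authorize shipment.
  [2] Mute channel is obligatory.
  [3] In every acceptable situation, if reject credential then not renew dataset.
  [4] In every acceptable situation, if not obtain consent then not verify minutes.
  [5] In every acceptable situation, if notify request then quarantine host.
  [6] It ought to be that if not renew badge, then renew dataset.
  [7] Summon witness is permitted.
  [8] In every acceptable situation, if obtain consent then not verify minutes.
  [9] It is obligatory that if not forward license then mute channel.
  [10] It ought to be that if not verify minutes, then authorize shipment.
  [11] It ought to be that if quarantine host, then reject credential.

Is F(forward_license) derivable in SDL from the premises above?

No

Premise 9 is O(¬forward_license → mute_channel); even if O(mute_channel) held, inferring O(¬forward_license) would be affirming the consequent — invalid.
No other premise forces O(¬forward_license). An ideal world satisfying every premise can still have forward_license true, so F(forward_license) is not derivable.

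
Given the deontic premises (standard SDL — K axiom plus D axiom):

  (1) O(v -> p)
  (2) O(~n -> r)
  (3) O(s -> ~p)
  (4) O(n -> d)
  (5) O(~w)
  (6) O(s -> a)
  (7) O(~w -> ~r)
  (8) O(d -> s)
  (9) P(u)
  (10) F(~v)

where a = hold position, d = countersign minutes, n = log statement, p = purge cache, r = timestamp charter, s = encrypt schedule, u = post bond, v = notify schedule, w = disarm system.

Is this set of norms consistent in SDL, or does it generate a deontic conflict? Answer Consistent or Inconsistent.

Inconsistent

Premise 10, F(~v), is equivalent to O(v).
From O(v) and premise 1, O(v -> p), we obtain O(p).
Premise 3, O(s -> ~p), contraposes to O(p -> ~s); with O(p) we get O(~s).
Premise 8, O(d -> s), contraposes to O(~s -> ~d); with O(~s) we get O(~d).
Premise 4, O(n -> d), contraposes to O(~d -> ~n); with O(~d) we get O(~n).
Applying K to premise 2 (O(~n -> r)) and O(~n) yields O(r).
Premise 7 is O(~w -> ~r); contrapositively O(r -> w). Since O(r) holds, K gives O(w).
Yet premise 5 states O(~w).
We now have both O(w) and O(~w) — w is simultaneously obligatory and forbidden, violating the D-axiom.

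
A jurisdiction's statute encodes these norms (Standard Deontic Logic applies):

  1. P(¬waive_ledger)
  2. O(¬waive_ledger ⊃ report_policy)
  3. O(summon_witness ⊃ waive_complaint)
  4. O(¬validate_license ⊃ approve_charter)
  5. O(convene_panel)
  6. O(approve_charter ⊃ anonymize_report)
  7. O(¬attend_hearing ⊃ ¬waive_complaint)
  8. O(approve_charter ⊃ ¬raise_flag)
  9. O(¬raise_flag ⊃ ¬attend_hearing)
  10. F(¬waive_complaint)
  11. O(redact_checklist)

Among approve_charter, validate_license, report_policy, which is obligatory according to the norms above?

validate_license

F(¬waive_complaint) at premise 10 means O(waive_complaint).
Premise 7 is O(¬attend_hearing ⊃ ¬waive_complaint); contrapositively O(waive_complaint ⊃ attend_hearing). Since O(waive_complaint) holds, K gives O(attend_hearing).
Premise 9, O(¬raise_flag ⊃ ¬attend_hearing), contraposes to O(attend_hearing ⊃ raise_flag); with O(attend_hearing) we get O(raise_flag).
Premise 8, O(approve_charter ⊃ ¬raise_flag), contraposes to O(raise_flag ⊃ ¬approve_charter); with O(raise_flag) we get O(¬approve_charter).
Premise 4, O(¬validate_license ⊃ approve_charter), contraposes to O(¬approve_charter ⊃ validate_license); with O(¬approve_charter) we get O(validate_license).
So O(validate_license) holds — validate_license is obligatory. None of the other listed options is made obligatory by any chain of premises.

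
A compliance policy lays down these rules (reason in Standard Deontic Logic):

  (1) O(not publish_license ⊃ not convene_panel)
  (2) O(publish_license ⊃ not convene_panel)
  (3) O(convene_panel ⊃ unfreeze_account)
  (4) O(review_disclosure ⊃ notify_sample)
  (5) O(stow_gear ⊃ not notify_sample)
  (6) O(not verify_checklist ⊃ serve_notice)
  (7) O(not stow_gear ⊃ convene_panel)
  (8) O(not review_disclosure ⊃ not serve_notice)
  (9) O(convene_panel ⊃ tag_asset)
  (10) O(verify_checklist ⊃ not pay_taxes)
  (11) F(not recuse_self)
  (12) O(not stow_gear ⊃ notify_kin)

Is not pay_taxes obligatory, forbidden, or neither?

Premises 2 and 1 are O(publish_license ⊃ not convene_panel) and O(not publish_license ⊃ not convene_panel); every ideal world satisfies publish_license or not publish_license, so in either case not convene_panel holds — hence O(not convene_panel).
Premise 7, O(not stow_gear ⊃ convene_panel), contraposes to O(not convene_panel ⊃ stow_gear); with O(not convene_panel) we get O(stow_gear).
Premise 5 is O(stow_gear ⊃ not notify_sample); since O(stow_gear), deontic closure gives O(not notify_sample).
Premise 4, O(review_disclosure ⊃ notify_sample), contraposes to O(not notify_sample ⊃ not review_disclosure); with O(not notify_sample) we get O(not review_disclosure).
Applying K to premise 8 (O(not review_disclosure ⊃ not serve_notice)) and O(not review_disclosure) yields O(not serve_notice).
The contrapositive of premise 6 (O(not verify_checklist ⊃ serve_notice)) is O(not serve_notice ⊃ verify_checklist), and O(not serve_notice) is already established, so O(verify_checklist).
Premise 10 is O(verify_checklist ⊃ not pay_taxes); since O(verify_checklist), deontic closure gives O(not pay_taxes).
Premises 3, 9, 11, 12 do not contribute to this derivation.
Hence not pay_taxes is obligatory.

Obligatory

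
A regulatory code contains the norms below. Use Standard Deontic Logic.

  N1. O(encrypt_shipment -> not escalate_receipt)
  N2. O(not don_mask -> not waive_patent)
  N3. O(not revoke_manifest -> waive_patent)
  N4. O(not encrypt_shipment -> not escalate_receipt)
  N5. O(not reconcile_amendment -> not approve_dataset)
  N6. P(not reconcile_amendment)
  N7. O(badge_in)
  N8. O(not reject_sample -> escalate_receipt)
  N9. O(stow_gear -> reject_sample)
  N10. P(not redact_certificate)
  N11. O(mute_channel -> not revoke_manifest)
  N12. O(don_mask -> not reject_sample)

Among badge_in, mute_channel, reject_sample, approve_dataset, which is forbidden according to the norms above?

mute_channel

Premises 1 and 4 are O(encrypt_shipment -> not escalate_receipt) and O(not encrypt_shipment -> not escalate_receipt); every ideal world satisfies encrypt_shipment or not encrypt_shipment, so in either case not escalate_receipt holds — hence O(not escalate_receipt).
The contrapositive of premise 8 (O(not reject_sample -> escalate_receipt)) is O(not escalate_receipt -> reject_sample), and O(not escalate_receipt) is already established, so O(reject_sample).
Premise 12 is O(don_mask -> not reject_sample); contrapositively O(reject_sample -> not don_mask). Since O(reject_sample) holds, K gives O(not don_mask).
Premise 2 is O(not don_mask -> not waive_patent); since O(not don_mask), deontic closure gives O(not waive_patent).
Premise 3, O(not revoke_manifest -> waive_patent), contraposes to O(not waive_patent -> revoke_manifest); with O(not waive_patent) we get O(revoke_manifest).
The contrapositive of premise 11 (O(mute_channel -> not revoke_manifest)) is O(revoke_manifest -> not mute_channel), and O(revoke_manifest) is already established, so O(not mute_channel).
So O(not mute_channel) holds, i.e. mute_channel is forbidden. None of the other listed options is forbidden under the premises.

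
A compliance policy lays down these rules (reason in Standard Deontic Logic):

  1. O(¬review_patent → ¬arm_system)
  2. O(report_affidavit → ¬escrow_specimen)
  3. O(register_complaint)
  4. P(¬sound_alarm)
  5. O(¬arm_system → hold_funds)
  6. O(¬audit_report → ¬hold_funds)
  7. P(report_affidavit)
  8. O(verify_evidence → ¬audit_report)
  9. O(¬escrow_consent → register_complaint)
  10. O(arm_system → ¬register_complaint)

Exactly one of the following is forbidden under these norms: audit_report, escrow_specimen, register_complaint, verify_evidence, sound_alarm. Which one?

verify_evidence

From premise 3 we have O(register_complaint).
The contrapositive of premise 10 (O(arm_system → ¬register_complaint)) is O(register_complaint → ¬arm_system), and O(register_complaint) is already established, so O(¬arm_system).
From O(¬arm_system) and premise 5, O(¬arm_system → hold_funds), we obtain O(hold_funds).
Premise 6 is O(¬audit_report → ¬hold_funds); contrapositively O(hold_funds → audit_report). Since O(hold_funds) holds, K gives O(audit_report).
Premise 8 is O(verify_evidence → ¬audit_report); contrapositively O(audit_report → ¬verify_evidence). Since O(audit_report) holds, K gives O(¬verify_evidence).
So O(¬verify_evidence) holds, i.e. verify_evidence is forbidden. None of the other listed options is forbidden under the premises.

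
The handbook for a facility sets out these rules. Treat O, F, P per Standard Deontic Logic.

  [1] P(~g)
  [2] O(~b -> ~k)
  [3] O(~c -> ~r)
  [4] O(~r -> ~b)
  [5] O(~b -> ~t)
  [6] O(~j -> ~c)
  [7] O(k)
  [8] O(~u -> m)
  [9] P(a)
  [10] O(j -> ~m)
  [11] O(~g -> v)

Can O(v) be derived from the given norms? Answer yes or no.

No

Premise 11 is O(~g -> v), but O(~g) is not derivable from the premises (the permission P(~g) asserts only ~O(g), not O(~g)), so it does not yield O(v).
No other premise forces O(v). An ideal world satisfying every premise can still have v false, so O(v) is not derivable.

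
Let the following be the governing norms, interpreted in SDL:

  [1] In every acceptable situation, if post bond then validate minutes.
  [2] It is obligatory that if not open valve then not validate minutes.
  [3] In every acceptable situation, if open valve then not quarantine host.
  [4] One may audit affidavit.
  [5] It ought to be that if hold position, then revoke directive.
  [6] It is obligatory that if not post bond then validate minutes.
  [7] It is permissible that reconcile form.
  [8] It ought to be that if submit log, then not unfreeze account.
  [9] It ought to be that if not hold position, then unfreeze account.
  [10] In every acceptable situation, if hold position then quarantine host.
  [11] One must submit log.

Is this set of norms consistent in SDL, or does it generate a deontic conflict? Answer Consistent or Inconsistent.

Inconsistent

Premises 1 and 6 are O(post_bond → validate_minutes) and O(¬post_bond → validate_minutes); every ideal world satisfies post_bond or ¬post_bond, so in either case validate_minutes holds — hence O(validate_minutes).
Premise 2, O(¬open_valve → ¬validate_minutes), contraposes to O(validate_minutes → open_valve); with O(validate_minutes) we get O(open_valve).
From O(open_valve) and premise 3, O(open_valve → ¬quarantine_host), we obtain O(¬quarantine_host).
Premise 10, O(hold_position → quarantine_host), contraposes to O(¬quarantine_host → ¬hold_position); with O(¬quarantine_host) we get O(¬hold_position).
Premise 9 is O(¬hold_position → unfreeze_account); since O(¬hold_position), deontic closure gives O(unfreeze_account).
The contrapositive of premise 8 (O(submit_log → ¬unfreeze_account)) is O(unfreeze_account → ¬submit_log), and O(unfreeze_account) is already established, so O(¬submit_log).
But premise 11 directly asserts O(submit_log).
We now have both O(¬submit_log) and O(submit_log) — submit_log is simultaneously obligatory and forbidden, violating the D-axiom.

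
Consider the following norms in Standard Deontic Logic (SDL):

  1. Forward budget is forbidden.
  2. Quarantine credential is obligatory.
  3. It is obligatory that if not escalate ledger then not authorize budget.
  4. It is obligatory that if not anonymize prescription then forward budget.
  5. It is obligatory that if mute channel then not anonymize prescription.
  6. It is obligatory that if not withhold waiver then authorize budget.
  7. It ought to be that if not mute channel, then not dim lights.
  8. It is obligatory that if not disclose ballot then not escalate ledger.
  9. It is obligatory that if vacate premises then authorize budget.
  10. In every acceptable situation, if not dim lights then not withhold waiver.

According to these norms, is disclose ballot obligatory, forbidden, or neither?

Obligatory

Premise 1 is F(forward_budget), i.e. O(¬forward_budget).
Premise 4 is O(¬anonymize_prescription → forward_budget); contrapositively O(¬forward_budget → anonymize_prescription). Since O(¬forward_budget) holds, K gives O(anonymize_prescription).
The contrapositive of premise 5 (O(mute_channel → ¬anonymize_prescription)) is O(anonymize_prescription → ¬mute_channel), and O(anonymize_prescription) is already established, so O(¬mute_channel).
From O(¬mute_channel) and premise 7, O(¬mute_channel → ¬dim_lights), we obtain O(¬dim_lights).
With premise 10, O(¬dim_lights → ¬withhold_waiver), the K-axiom yields O(¬withhold_waiver).
Applying K to premise 6 (O(¬withhold_waiver → authorize_budget)) and O(¬withhold_waiver) yields O(authorize_budget).
Premise 3, O(¬escalate_ledger → ¬authorize_budget), contraposes to O(authorize_budget → escalate_ledger); with O(authorize_budget) we get O(escalate_ledger).
The contrapositive of premise 8 (O(¬disclose_ballot → ¬escalate_ledger)) is O(escalate_ledger → disclose_ballot), and O(escalate_ledger) is already established, so O(disclose_ballot).
Premises 2, 9 do not contribute to this derivation.
Hence disclose_ballot is obligatory.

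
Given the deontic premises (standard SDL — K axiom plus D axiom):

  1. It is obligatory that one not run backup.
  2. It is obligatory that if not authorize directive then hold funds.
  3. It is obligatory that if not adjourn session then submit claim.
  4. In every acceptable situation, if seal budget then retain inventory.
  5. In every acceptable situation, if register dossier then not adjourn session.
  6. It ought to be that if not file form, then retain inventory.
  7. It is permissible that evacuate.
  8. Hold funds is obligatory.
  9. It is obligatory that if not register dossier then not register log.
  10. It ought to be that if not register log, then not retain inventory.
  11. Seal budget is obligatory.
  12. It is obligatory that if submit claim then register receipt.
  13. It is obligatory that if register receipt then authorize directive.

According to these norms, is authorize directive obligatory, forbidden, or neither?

Obligatory

Premise 11 gives O(seal_budget).
With premise 4, O(seal_budget → retain_inventory), the K-axiom yields O(retain_inventory).
Premise 10 is O(¬register_log → ¬retain_inventory); contrapositively O(retain_inventory → register_log). Since O(retain_inventory) holds, K gives O(register_log).
Premise 9 is O(¬register_dossier → ¬register_log); contrapositively O(register_log → register_dossier). Since O(register_log) holds, K gives O(register_dossier).
Premise 5 is O(register_dossier → ¬adjourn_session); since O(register_dossier), deontic closure gives O(¬adjourn_session).
Premise 3 is O(¬adjourn_session → submit_claim); since O(¬adjourn_session), deontic closure gives O(submit_claim).
Premise 12 is O(submit_claim → register_receipt); since O(submit_claim), deontic closure gives O(register_receipt).
Premise 13 is O(register_receipt → authorize_directive); since O(register_receipt), deontic closure gives O(authorize_directive).
Premises 1, 2, 6, 7, 8 do not contribute to this derivation.
Hence authorize_directive is obligatory.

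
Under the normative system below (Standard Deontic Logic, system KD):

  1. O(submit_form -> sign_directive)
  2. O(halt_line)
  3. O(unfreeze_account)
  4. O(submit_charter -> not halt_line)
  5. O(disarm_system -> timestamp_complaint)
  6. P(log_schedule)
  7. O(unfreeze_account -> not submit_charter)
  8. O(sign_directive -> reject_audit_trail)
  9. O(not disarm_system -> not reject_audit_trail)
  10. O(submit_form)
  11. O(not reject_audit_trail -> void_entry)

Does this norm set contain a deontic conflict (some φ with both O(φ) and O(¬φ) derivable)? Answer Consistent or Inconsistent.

Premise 4 is O(submit_charter -> not halt_line), but O(submit_charter) is not derivable from the premises, so it does not yield O(not halt_line).
So O(not halt_line) is not derivable, and the apparent clash with O(halt_line) does not arise.
A world satisfying every obligation exists (e.g. disarm_system=true, halt_line=true, log_schedule=false, reject_audit_trail=true, sign_directive=true, submit_charter=false, submit_form=true, timestamp_complaint=true, unfreeze_account=true, void_entry=false); no atom is both obligatory and forbidden, so the set is consistent.

Consistent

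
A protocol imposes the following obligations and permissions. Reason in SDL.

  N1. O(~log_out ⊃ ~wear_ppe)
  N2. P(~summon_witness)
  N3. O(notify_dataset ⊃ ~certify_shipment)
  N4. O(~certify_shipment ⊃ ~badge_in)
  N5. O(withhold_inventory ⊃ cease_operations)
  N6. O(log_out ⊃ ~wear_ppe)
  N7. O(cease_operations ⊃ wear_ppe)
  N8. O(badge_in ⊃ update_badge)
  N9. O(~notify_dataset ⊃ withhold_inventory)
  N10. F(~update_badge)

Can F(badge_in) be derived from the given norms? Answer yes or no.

Yes

Premises 1 and 6 are O(~log_out ⊃ ~wear_ppe) and O(log_out ⊃ ~wear_ppe); every ideal world satisfies ~log_out or log_out, so in either case ~wear_ppe holds — hence O(~wear_ppe).
Premise 7 is O(cease_operations ⊃ wear_ppe); contrapositively O(~wear_ppe ⊃ ~cease_operations). Since O(~wear_ppe) holds, K gives O(~cease_operations).
Premise 5 is O(withhold_inventory ⊃ cease_operations); contrapositively O(~cease_operations ⊃ ~withhold_inventory). Since O(~cease_operations) holds, K gives O(~withhold_inventory).
Premise 9 is O(~notify_dataset ⊃ withhold_inventory); contrapositively O(~withhold_inventory ⊃ notify_dataset). Since O(~withhold_inventory) holds, K gives O(notify_dataset).
Applying K to premise 3 (O(notify_dataset ⊃ ~certify_shipment)) and O(notify_dataset) yields O(~certify_shipment).
With premise 4, O(~certify_shipment ⊃ ~badge_in), the K-axiom yields O(~badge_in).
Premises 2, 8, 10 do not contribute to this derivation.
So O(~badge_in) holds, i.e. F(badge_in). The claim follows.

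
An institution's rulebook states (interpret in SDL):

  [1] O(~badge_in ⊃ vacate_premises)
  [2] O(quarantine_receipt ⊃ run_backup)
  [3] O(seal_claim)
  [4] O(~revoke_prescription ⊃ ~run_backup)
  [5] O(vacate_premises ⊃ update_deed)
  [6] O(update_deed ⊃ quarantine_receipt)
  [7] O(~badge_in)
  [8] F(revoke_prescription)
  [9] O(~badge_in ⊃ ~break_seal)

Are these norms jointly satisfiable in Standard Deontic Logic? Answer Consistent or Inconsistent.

F(revoke_prescription) at premise 8 means O(~revoke_prescription).
Applying K to premise 4 (O(~revoke_prescription ⊃ ~run_backup)) and O(~revoke_prescription) yields O(~run_backup).
Premise 2 is O(quarantine_receipt ⊃ run_backup); contrapositively O(~run_backup ⊃ ~quarantine_receipt). Since O(~run_backup) holds, K gives O(~quarantine_receipt).
Premise 6, O(update_deed ⊃ quarantine_receipt), contraposes to O(~quarantine_receipt ⊃ ~update_deed); with O(~quarantine_receipt) we get O(~update_deed).
Premise 5 is O(vacate_premises ⊃ update_deed); contrapositively O(~update_deed ⊃ ~vacate_premises). Since O(~update_deed) holds, K gives O(~vacate_premises).
Premise 1 is O(~badge_in ⊃ vacate_premises); contrapositively O(~vacate_premises ⊃ badge_in). Since O(~vacate_premises) holds, K gives O(badge_in).
Yet premise 7 states O(~badge_in).
We now have both O(badge_in) and O(~badge_in) — badge_in is simultaneously obligatory and forbidden, violating the D-axiom.

Inconsistent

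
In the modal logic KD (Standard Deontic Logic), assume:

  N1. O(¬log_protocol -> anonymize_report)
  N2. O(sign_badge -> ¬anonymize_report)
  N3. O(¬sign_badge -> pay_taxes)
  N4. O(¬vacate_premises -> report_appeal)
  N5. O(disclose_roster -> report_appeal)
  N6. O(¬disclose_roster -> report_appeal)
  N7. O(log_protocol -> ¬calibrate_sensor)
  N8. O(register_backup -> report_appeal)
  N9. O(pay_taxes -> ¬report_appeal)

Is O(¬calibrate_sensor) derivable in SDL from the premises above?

Premises 6 and 5 cover both cases: O(¬disclose_roster -> report_appeal) and O(disclose_roster -> report_appeal). Since ¬disclose_roster ∨ disclose_roster is a tautology, O(report_appeal) follows.
The contrapositive of premise 9 (O(pay_taxes -> ¬report_appeal)) is O(report_appeal -> ¬pay_taxes), and O(report_appeal) is already established, so O(¬pay_taxes).
The contrapositive of premise 3 (O(¬sign_badge -> pay_taxes)) is O(¬pay_taxes -> sign_badge), and O(¬pay_taxes) is already established, so O(sign_badge).
Premise 2 is O(sign_badge -> ¬anonymize_report); since O(sign_badge), deontic closure gives O(¬anonymize_report).
Premise 1 is O(¬log_protocol -> anonymize_report); contrapositively O(¬anonymize_report -> log_protocol). Since O(¬anonymize_report) holds, K gives O(log_protocol).
Premise 7 is O(log_protocol -> ¬calibrate_sensor); since O(log_protocol), deontic closure gives O(¬calibrate_sensor).
Premises 4, 8 do not contribute to this derivation.
So O(¬calibrate_sensor) follows.

Yes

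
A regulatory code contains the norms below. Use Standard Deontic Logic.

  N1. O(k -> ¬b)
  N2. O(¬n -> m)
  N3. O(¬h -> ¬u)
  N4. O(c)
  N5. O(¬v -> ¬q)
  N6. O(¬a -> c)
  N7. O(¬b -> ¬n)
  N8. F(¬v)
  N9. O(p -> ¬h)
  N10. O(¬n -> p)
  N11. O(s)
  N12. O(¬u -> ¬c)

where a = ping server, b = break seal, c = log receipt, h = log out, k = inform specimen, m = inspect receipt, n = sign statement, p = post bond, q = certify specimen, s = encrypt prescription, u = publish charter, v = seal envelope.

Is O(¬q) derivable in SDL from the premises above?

Premise 5 is O(¬v -> ¬q), but O(¬v) is not derivable from the premises, so it does not yield O(¬q).
No other premise forces O(¬q). An ideal world satisfying every premise can still have ¬q false, so O(¬q) is not derivable.

No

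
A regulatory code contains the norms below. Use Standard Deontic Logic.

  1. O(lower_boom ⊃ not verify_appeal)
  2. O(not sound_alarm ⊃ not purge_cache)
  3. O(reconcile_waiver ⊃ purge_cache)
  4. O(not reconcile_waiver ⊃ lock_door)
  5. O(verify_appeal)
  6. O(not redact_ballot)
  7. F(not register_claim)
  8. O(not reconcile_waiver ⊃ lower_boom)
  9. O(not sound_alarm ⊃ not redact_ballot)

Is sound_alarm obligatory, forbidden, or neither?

Obligatory

Premise 5 states O(verify_appeal) outright.
Premise 1, O(lower_boom ⊃ not verify_appeal), contraposes to O(verify_appeal ⊃ not lower_boom); with O(verify_appeal) we get O(not lower_boom).
The contrapositive of premise 8 (O(not reconcile_waiver ⊃ lower_boom)) is O(not lower_boom ⊃ reconcile_waiver), and O(not lower_boom) is already established, so O(reconcile_waiver).
With premise 3, O(reconcile_waiver ⊃ purge_cache), the K-axiom yields O(purge_cache).
Premise 2 is O(not sound_alarm ⊃ not purge_cache); contrapositively O(purge_cache ⊃ sound_alarm). Since O(purge_cache) holds, K gives O(sound_alarm).
Premises 4, 6, 7, 9 do not contribute to this derivation.
Hence sound_alarm is obligatory.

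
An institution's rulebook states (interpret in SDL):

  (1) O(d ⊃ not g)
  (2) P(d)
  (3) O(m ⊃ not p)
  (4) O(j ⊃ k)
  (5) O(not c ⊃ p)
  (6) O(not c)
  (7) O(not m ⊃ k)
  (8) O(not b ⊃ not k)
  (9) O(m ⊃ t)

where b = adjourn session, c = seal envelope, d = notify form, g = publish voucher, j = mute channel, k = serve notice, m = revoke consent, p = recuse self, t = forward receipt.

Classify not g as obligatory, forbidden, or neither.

Premise 1 is O(d ⊃ not g), but O(d) is not derivable from the premises (the permission P(d) asserts only not O(not d), not O(d)), so it does not yield O(not g).
No premise or chain of K-axiom applications forces O(not g), and none forces O(g). So not g is neither obligatory nor forbidden under these norms.

Neither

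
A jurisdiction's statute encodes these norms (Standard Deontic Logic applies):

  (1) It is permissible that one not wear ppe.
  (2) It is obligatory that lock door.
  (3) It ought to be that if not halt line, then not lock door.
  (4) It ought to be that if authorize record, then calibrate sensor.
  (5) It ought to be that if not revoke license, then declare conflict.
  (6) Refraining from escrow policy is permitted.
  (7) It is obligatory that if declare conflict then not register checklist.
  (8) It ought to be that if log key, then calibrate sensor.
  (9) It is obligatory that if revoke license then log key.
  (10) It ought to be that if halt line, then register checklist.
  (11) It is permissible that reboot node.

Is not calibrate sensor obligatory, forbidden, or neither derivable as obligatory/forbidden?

From premise 2 we have O(lock_door).
Premise 3, O(¬halt_line → ¬lock_door), contraposes to O(lock_door → halt_line); with O(lock_door) we get O(halt_line).
Premise 10 is O(halt_line → register_checklist); since O(halt_line), deontic closure gives O(register_checklist).
Premise 7, O(declare_conflict → ¬register_checklist), contraposes to O(register_checklist → ¬declare_conflict); with O(register_checklist) we get O(¬declare_conflict).
The contrapositive of premise 5 (O(¬revoke_license → declare_conflict)) is O(¬declare_conflict → revoke_license), and O(¬declare_conflict) is already established, so O(revoke_license).
From O(revoke_license) and premise 9, O(revoke_license → log_key), we obtain O(log_key).
With premise 8, O(log_key → calibrate_sensor), the K-axiom yields O(calibrate_sensor).
Premises 1, 4, 6, 11 do not contribute to this derivation.
Thus O(calibrate_sensor), which is F(¬calibrate_sensor): ¬calibrate_sensor is forbidden.

Forbidden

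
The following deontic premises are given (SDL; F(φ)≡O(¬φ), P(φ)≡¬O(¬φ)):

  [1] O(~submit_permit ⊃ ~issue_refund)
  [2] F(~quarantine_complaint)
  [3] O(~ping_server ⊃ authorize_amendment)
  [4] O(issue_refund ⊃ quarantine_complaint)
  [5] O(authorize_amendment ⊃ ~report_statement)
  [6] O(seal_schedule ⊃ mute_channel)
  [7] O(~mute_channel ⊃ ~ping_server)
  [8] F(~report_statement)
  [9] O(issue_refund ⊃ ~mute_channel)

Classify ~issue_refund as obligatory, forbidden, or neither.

Obligatory

Premise 8 is F(~report_statement), i.e. O(report_statement).
Premise 5 is O(authorize_amendment ⊃ ~report_statement); contrapositively O(report_statement ⊃ ~authorize_amendment). Since O(report_statement) holds, K gives O(~authorize_amendment).
Premise 3 is O(~ping_server ⊃ authorize_amendment); contrapositively O(~authorize_amendment ⊃ ping_server). Since O(~authorize_amendment) holds, K gives O(ping_server).
Premise 7, O(~mute_channel ⊃ ~ping_server), contraposes to O(ping_server ⊃ mute_channel); with O(ping_server) we get O(mute_channel).
The contrapositive of premise 9 (O(issue_refund ⊃ ~mute_channel)) is O(mute_channel ⊃ ~issue_refund), and O(mute_channel) is already established, so O(~issue_refund).
Premises 1, 2, 4, 6 do not contribute to this derivation.
Hence ~issue_refund is obligatory.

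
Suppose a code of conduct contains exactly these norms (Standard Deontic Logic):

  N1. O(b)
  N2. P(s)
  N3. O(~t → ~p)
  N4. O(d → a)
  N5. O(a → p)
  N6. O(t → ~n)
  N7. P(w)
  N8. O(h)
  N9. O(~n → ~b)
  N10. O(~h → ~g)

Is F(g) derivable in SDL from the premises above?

Premise 10 is O(~h → ~g), but O(~h) is not derivable from the premises, so it does not yield O(~g).
No other premise forces O(~g). An ideal world satisfying every premise can still have g true, so F(g) is not derivable.

No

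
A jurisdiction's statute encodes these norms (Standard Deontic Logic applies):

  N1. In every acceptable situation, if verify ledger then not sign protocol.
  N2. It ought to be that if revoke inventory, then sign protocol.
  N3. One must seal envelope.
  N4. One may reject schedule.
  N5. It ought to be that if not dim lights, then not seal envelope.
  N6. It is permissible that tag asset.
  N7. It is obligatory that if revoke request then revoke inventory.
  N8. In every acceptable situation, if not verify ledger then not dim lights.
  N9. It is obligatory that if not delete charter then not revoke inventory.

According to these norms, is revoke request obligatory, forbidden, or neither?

Forbidden

Premise 3 states O(seal_envelope) outright.
Premise 5 is O(¬dim_lights → ¬seal_envelope); contrapositively O(seal_envelope → dim_lights). Since O(seal_envelope) holds, K gives O(dim_lights).
Premise 8, O(¬verify_ledger → ¬dim_lights), contraposes to O(dim_lights → verify_ledger); with O(dim_lights) we get O(verify_ledger).
From O(verify_ledger) and premise 1, O(verify_ledger → ¬sign_protocol), we obtain O(¬sign_protocol).
Premise 2 is O(revoke_inventory → sign_protocol); contrapositively O(¬sign_protocol → ¬revoke_inventory). Since O(¬sign_protocol) holds, K gives O(¬revoke_inventory).
Premise 7, O(revoke_request → revoke_inventory), contraposes to O(¬revoke_inventory → ¬revoke_request); with O(¬revoke_inventory) we get O(¬revoke_request).
Premises 4, 6, 9 do not contribute to this derivation.
Thus O(¬revoke_request), which is F(revoke_request): revoke_request is forbidden.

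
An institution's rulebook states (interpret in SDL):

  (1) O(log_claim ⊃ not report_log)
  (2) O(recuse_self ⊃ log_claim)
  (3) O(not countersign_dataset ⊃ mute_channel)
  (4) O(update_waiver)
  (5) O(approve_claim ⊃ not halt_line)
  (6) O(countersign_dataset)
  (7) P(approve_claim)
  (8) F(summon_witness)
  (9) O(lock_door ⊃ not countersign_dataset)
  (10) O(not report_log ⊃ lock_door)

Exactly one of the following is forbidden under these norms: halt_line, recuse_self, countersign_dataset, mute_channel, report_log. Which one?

recuse_self

Premise 6 gives O(countersign_dataset).
The contrapositive of premise 9 (O(lock_door ⊃ not countersign_dataset)) is O(countersign_dataset ⊃ not lock_door), and O(countersign_dataset) is already established, so O(not lock_door).
The contrapositive of premise 10 (O(not report_log ⊃ lock_door)) is O(not lock_door ⊃ report_log), and O(not lock_door) is already established, so O(report_log).
The contrapositive of premise 1 (O(log_claim ⊃ not report_log)) is O(report_log ⊃ not log_claim), and O(report_log) is already established, so O(not log_claim).
The contrapositive of premise 2 (O(recuse_self ⊃ log_claim)) is O(not log_claim ⊃ not recuse_self), and O(not log_claim) is already established, so O(not recuse_self).
So O(not recuse_self) holds, i.e. recuse_self is forbidden. None of the other listed options is forbidden under the premises.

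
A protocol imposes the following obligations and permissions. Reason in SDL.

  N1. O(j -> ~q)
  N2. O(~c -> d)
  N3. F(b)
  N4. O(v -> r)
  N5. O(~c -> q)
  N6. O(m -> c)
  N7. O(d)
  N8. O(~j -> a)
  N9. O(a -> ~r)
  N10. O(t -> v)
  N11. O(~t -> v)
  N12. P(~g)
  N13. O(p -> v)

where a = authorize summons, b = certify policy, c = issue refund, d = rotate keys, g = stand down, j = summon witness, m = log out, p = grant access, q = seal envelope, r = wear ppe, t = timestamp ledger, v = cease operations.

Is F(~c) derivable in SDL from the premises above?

Premises 11 and 10 cover both cases: O(~t -> v) and O(t -> v). Since ~t ∨ t is a tautology, O(v) follows.
From O(v) and premise 4, O(v -> r), we obtain O(r).
The contrapositive of premise 9 (O(a -> ~r)) is O(r -> ~a), and O(r) is already established, so O(~a).
Premise 8 is O(~j -> a); contrapositively O(~a -> j). Since O(~a) holds, K gives O(j).
With premise 1, O(j -> ~q), the K-axiom yields O(~q).
Premise 5 is O(~c -> q); contrapositively O(~q -> c). Since O(~q) holds, K gives O(c).
Premises 2, 3, 6, 7, 12, 13 do not contribute to this derivation.
So O(c) holds, i.e. F(~c). The claim follows.

Yes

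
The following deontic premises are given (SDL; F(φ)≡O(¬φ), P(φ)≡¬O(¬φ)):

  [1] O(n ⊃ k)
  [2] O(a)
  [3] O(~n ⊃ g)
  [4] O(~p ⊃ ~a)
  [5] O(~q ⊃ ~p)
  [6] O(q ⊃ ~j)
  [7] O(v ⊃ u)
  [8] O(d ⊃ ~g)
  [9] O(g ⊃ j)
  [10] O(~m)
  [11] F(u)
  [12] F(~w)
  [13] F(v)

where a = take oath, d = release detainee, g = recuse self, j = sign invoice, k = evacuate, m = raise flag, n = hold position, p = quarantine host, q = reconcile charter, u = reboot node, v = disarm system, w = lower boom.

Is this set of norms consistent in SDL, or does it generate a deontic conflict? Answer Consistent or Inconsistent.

Premise 7 is O(v ⊃ u), but O(v) is not derivable from the premises, so it does not yield O(u).
So O(u) is not derivable, and the apparent clash with O(~u) does not arise.
A world satisfying every obligation exists (e.g. a=true, d=false, g=false, j=false, k=true, m=false, n=true, p=true, q=true, u=false, v=false, w=true); no atom is both obligatory and forbidden, so the set is consistent.

Consistent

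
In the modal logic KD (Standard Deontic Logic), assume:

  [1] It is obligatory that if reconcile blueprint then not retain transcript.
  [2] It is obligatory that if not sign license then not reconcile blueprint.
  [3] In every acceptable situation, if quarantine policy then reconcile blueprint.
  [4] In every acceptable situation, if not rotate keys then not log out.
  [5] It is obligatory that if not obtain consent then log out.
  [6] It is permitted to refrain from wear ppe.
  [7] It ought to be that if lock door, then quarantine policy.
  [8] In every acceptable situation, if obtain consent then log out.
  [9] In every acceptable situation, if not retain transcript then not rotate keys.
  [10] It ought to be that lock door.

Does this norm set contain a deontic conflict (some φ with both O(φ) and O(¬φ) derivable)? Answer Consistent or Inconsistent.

Premises 5 and 8 cover both cases: O(¬obtain_consent → log_out) and O(obtain_consent → log_out). Since ¬obtain_consent ∨ obtain_consent is a tautology, O(log_out) follows.
Premise 4, O(¬rotate_keys → ¬log_out), contraposes to O(log_out → rotate_keys); with O(log_out) we get O(rotate_keys).
Premise 9, O(¬retain_transcript → ¬rotate_keys), contraposes to O(rotate_keys → retain_transcript); with O(rotate_keys) we get O(retain_transcript).
Premise 1 is O(reconcile_blueprint → ¬retain_transcript); contrapositively O(retain_transcript → ¬reconcile_blueprint). Since O(retain_transcript) holds, K gives O(¬reconcile_blueprint).
The contrapositive of premise 3 (O(quarantine_policy → reconcile_blueprint)) is O(¬reconcile_blueprint → ¬quarantine_policy), and O(¬reconcile_blueprint) is already established, so O(¬quarantine_policy).
The contrapositive of premise 7 (O(lock_door → quarantine_policy)) is O(¬quarantine_policy → ¬lock_door), and O(¬quarantine_policy) is already established, so O(¬lock_door).
But premise 10 directly asserts O(lock_door).
We now have both O(¬lock_door) and O(lock_door) — lock_door is simultaneously obligatory and forbidden, violating the D-axiom.

Inconsistent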